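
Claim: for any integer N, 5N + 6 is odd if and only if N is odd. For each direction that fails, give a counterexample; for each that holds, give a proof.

(⇐) Suppose N is odd; write N = 2j + 1. Then 5N + 6 = 5·(2j + 1) + 6 = 2·5j + 11, which is odd.

(⇒) Suppose 5N + 6 is odd. Since 5 is odd, 5N and N have the same parity, so 5N + 6 ≡ N + 6 (mod 2). As 6 is even, 5N + 6 is odd exactly when N is odd. Thus N is odd.

Equivalent; both directions hold.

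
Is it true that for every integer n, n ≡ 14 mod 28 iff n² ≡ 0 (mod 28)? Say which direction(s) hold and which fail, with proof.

(⇒) holds; (⇐) fails.

[⇒] Suppose n ≡ 14 mod 28. Write n = 28j + 14. Then (28j + 14)² = 784j² + 784j + 196 = 28(28j² + 28j + 7) + 0, so n² ≡ 0 (mod 28).

[⇐] This fails: take n = 0. Then 0² = 0 ≡ 0 (mod 28), yet 0 ≡ 0 (mod 28), not 14.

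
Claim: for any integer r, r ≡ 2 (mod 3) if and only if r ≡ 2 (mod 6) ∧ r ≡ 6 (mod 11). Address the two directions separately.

(→) This fails: r = 2 gives 2 ≡ 2 (mod 3) but 2 ≡ 2 (mod 11), so the conjunction on the right does not hold.

(←) Conversely, if r ≡ 2 (mod 6) and r ≡ 6 (mod 11), then by the Chinese remainder theorem r ≡ 50 (mod 66). Since 50 ≡ 2 (mod 3) and 3 ∣ 66, we get r ≡ 2 (mod 3).

Not equivalent: only (⇐) holds.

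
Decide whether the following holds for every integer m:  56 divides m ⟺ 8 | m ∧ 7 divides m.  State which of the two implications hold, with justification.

The biconditional holds.

(←) Suppose 8 ∣ m and 7 ∣ m. Any common multiple of 8 and 7 is a multiple of their lcm; here gcd(8, 7) = 1, so lcm(8, 7) = 8·7 = 56, so 56 ∣ m.

(→) If 56 ∣ m, write m = 56q. Since 56 = 7·8, m = 8·(7q), so 8 ∣ m; and since 56 = 8·7, m = 7·(8q), so 7 ∣ m.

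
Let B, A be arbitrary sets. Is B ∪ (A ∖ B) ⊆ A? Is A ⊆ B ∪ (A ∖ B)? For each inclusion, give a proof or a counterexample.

(⊇) Let x ∈ A. Then either x ∈ A and x ∉ B; or x ∈ B ∩ A. In each case x ∈ B ∪ (A ∖ B), so A ⊆ B ∪ (A ∖ B).

(⊆) This inclusion fails. Take B = {1}, A = ∅; then 1 ∈ B ∪ (A ∖ B) but 1 ∉ A.

The sets are not equal: only the reverse inclusion holds.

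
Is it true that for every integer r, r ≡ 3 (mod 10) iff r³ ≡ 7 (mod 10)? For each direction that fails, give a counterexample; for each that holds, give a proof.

(→) Suppose r ≡ 3 (mod 10). Write r = 10j + 3. Then (10j + 3)³ = 1000j³ + 900j² + 270j + 27 = 10(100j³ + 90j² + 27j + 2) + 7, so r³ ≡ 7 (mod 10).

(←) Conversely, suppose r³ ≡ 7 (mod 10). The only residue r in {0, …, 9} with r³ ≡ 7 (mod 10) is r = 3, so r ≡ 3 (mod 10).

Both directions hold.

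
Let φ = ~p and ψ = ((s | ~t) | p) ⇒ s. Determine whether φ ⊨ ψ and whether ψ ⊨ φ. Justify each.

Forward direction. This fails. Under t = F, s = F, p = F, the left side is true but the right side is false.

Converse. This fails. Under t = F, s = T, p = T, the left side is false but the right side is true.

(⇒) fails and (⇐) fails.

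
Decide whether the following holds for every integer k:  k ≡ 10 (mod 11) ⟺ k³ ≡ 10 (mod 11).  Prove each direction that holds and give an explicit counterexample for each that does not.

(→) Suppose k ≡ 10 (mod 11). Write k = 11j + 10. Then (11j + 10)³ = 1331j³ + 3630j² + 3300j + 1000 = 11(121j³ + 330j² + 300j + 90) + 10, so k³ ≡ 10 (mod 11).

(←) Conversely, suppose k³ ≡ 10 (mod 11). The only residue r in {0, …, 10} with r³ ≡ 10 (mod 11) is r = 10, so k ≡ 10 (mod 11).

Both directions hold.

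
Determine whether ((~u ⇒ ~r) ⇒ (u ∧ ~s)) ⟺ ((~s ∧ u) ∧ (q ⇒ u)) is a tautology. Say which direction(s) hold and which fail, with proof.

Not equivalent: only (⇐) holds.

Forward direction. This fails. Under s = F, r = T, u = F, q = F, the left side is true but the right side is false.

Converse. Assume the antecedent. If r is true, the antecedent forces (s = F, r = T, u = T, q = F) or (s = F, r = T, u = T, q = T), and (~u ⇒ ~r) ⇒ (u ∧ ~s) holds there. If r is false, the antecedent forces (s = F, r = F, u = T, q = F) or (s = F, r = F, u = T, q = T), and (~u ⇒ ~r) ⇒ (u ∧ ~s) holds there. Either way (~u ⇒ ~r) ⇒ (u ∧ ~s) holds.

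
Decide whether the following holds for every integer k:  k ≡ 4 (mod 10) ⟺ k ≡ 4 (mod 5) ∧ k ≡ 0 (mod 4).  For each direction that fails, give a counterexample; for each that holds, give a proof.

The forward direction fails; the converse holds.

Forward direction. This fails: k = 14 gives 14 ≡ 4 (mod 10) but 14 ≡ 2 (mod 4), so the conjunction on the right does not hold.

Converse. If k ≡ 4 (mod 5) and k ≡ 0 (mod 4), then by the Chinese remainder theorem k ≡ 4 (mod 20). Since 4 ≡ 4 (mod 10) and 10 ∣ 20, we get k ≡ 4 (mod 10).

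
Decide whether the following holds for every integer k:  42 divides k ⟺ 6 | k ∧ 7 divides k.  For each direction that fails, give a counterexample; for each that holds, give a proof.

(⇒) If 42 ∣ k, write k = 42q. Since 42 = 7·6, k = 6·(7q), so 6 ∣ k; and since 42 = 6·7, k = 7·(6q), so 7 ∣ k.

(⇐) Suppose 6 ∣ k and 7 ∣ k. Any common multiple of 6 and 7 is a multiple of their lcm; here gcd(6, 7) = 1, so lcm(6, 7) = 6·7 = 42, so 42 ∣ k.

Both directions hold; the statement is true.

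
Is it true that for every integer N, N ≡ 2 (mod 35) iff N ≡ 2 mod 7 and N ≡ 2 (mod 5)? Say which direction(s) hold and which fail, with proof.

(⟹) Suppose N ≡ 2 (mod 35); write N = 35j + 2. Since 7 ∣ 35, reducing mod 7 gives N ≡ 2 (mod 7); since 5 ∣ 35, reducing mod 5 gives N ≡ 2 (mod 5).

(⟸) Conversely, if N ≡ 2 (mod 7) and N ≡ 2 (mod 5), then by the Chinese remainder theorem N ≡ 2 (mod 35). This is exactly N ≡ 2 (mod 35).

Both implications hold.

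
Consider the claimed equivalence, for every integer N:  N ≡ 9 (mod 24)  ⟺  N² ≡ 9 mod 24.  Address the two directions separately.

(→) Suppose N ≡ 9 (mod 24). Write N = 24j + 9. Then (24j + 9)² = 576j² + 432j + 81 = 24(24j² + 18j + 3) + 9, so N² ≡ 9 (mod 24).

(←) This fails: take N = 3. Then 3² = 9 ≡ 9 (mod 24), yet 3 ≡ 3 (mod 24), not 9.

Only the forward implication holds.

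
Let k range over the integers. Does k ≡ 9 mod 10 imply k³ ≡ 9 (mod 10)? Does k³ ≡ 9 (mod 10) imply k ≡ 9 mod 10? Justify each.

(⇒) Suppose k ≡ 9 mod 10. Write k = 10j + 9. Then (10j + 9)³ = 1000j³ + 2700j² + 2430j + 729 = 10(100j³ + 270j² + 243j + 72) + 9, so k³ ≡ 9 (mod 10).

(⇐) Conversely, suppose k³ ≡ 9 (mod 10). The only residue r in {0, …, 9} with r³ ≡ 9 (mod 10) is r = 9, so k ≡ 9 (mod 10).

Both implications hold.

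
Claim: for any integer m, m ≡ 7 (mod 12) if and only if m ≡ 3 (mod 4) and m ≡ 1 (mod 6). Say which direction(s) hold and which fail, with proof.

[⇒] Suppose m ≡ 7 (mod 12); write m = 12j + 7. Since 4 ∣ 12, reducing mod 4 gives m ≡ 7 ≡ 3 (mod 4); since 6 ∣ 12, reducing mod 6 gives m ≡ 7 ≡ 1 (mod 6).

[⇐] Conversely, if m ≡ 3 (mod 4) and m ≡ 1 (mod 6), then by the Chinese remainder theorem m ≡ 7 (mod 12). This is exactly m ≡ 7 (mod 12).

Both implications hold.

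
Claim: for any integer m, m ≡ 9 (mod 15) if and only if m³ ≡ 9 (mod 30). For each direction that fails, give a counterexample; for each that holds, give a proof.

[⇒] This fails: take m = 24. Then 24 ≡ 9 (mod 15), but 24³ = 13824 ≡ 24 (mod 30), not 9.

[⇐] Conversely, the residues r modulo 30 with r³ ≡ 9 (mod 30) are exactly {9}, and each is ≡ 9 (mod 15).

Only the reverse direction holds.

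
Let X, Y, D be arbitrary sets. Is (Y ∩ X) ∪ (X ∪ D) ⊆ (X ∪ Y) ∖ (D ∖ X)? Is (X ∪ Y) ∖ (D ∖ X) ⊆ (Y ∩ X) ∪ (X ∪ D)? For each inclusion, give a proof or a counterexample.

(⟹) This inclusion fails. Take X = ∅, Y = ∅, D = {1}; then 1 ∈ (Y ∩ X) ∪ (X ∪ D) but 1 ∉ (X ∪ Y) ∖ (D ∖ X).

(⟸) This inclusion fails. Take X = ∅, Y = {1}, D = ∅; then 1 ∈ (X ∪ Y) ∖ (D ∖ X) but 1 ∉ (Y ∩ X) ∪ (X ∪ D).

Both inclusions fail.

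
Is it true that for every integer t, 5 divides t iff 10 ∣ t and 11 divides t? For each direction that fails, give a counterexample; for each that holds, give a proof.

The forward direction fails; the converse holds.

(→) This fails: take t = 5. Certainly 5 ∣ 5, but 10 ∤ 5.

(←) Suppose 10 ∣ t and 11 ∣ t. Any common multiple of 10 and 11 is a multiple of their lcm; here gcd(10, 11) = 1, so lcm(10, 11) = 10·11 = 110, so 110 ∣ t. Since 5 ∣ 110, it follows that 5 ∣ t.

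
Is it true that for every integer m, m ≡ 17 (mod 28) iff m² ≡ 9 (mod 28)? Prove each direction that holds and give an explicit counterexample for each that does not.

[⇒] Suppose m ≡ 17 (mod 28). Write m = 28j + 17. Then (28j + 17)² = 784j² + 952j + 289 = 28(28j² + 34j + 10) + 9, so m² ≡ 9 (mod 28).

[⇐] This fails: take m = 3. Then 3² = 9 ≡ 9 (mod 28), yet 3 ≡ 3 (mod 28), not 17.

Only the forward implication holds.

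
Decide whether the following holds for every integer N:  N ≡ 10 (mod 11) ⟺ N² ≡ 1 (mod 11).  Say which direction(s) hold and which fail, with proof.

Not equivalent: only (⇒) holds.

(→) Suppose N ≡ 10 (mod 11). Write N = 11j + 10. Then (11j + 10)² = 121j² + 220j + 100 = 11(11j² + 20j + 9) + 1, so N² ≡ 1 (mod 11).

(←) This fails: take N = 1. Then 1² = 1 ≡ 1 (mod 11), yet 1 ≡ 1 (mod 11), not 10.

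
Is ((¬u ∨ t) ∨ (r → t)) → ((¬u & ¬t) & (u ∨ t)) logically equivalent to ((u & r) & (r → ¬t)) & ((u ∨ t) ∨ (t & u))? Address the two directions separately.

(⟹) Assume the antecedent. If t is true, the antecedent cannot hold. If t is false, the antecedent forces (t = F, u = T, r = T), and the consequent holds there. Either way the consequent holds.

(⟸) Assume the antecedent. If t is true, the antecedent cannot hold. If t is false, the antecedent forces (t = F, u = T, r = T), and the consequent holds there. Either way the consequent holds.

Both directions hold.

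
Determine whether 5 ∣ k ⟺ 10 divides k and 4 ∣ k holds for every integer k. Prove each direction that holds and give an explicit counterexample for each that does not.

The forward direction fails; the converse holds.

Forward direction. This fails: take k = 5. Certainly 5 ∣ 5, but 10 ∤ 5.

Converse. Suppose 10 ∣ k and 4 ∣ k. Any common multiple of 10 and 4 is a multiple of their lcm; here lcm(10, 4) = 10·4/gcd(10, 4) = 40/2 = 20, so 20 ∣ k. Since 5 ∣ 20, it follows that 5 ∣ k.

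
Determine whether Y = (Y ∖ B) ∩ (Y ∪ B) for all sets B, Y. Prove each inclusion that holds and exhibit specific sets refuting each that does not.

(⊆) fails; (⊇) holds.

Forward inclusion. This inclusion fails. Take B = {1}, Y = {1}; then 1 ∈ Y but 1 ∉ (Y ∖ B) ∩ (Y ∪ B).

Reverse inclusion. Let x ∈ (Y ∖ B) ∩ (Y ∪ B). Then x ∈ Y and x ∉ B, from which x ∈ Y.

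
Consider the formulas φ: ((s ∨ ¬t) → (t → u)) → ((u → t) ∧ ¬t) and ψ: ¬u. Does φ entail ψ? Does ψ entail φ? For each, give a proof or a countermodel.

Only the forward implication holds.

[⇐] This fails. Under t = T, u = F, s = F, the left side is false but the right side is true.

[⇒] Assume the antecedent. If t is true, the antecedent forces (t = T, u = F, s = T), and ¬u holds there. If t is false, the antecedent forces (t = F, u = F, s = F) or (t = F, u = F, s = T), and ¬u holds there. Either way ¬u holds.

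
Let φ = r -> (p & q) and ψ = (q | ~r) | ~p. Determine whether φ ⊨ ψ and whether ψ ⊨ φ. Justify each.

Not equivalent: only (⇒) holds.

Forward direction. Assume the antecedent. If q is true, (q | ~r) | ~p reduces to true regardless of the other variables. If q is false, the antecedent forces (q = F, p = F, r = F) or (q = F, p = T, r = F), and (q | ~r) | ~p holds there. Either way (q | ~r) | ~p holds.

Converse. This fails. Under q = F, p = F, r = T, the left side is false but the right side is true.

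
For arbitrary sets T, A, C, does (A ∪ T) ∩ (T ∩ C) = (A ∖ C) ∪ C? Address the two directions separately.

Only the forward inclusion holds.

(⟸) This inclusion fails. Take T = ∅, A = {1}, C = ∅; then 1 ∈ (A ∖ C) ∪ C but 1 ∉ (A ∪ T) ∩ (T ∩ C).

(⟹) Let x ∈ (A ∪ T) ∩ (T ∩ C). Then either x ∈ T ∩ C and x ∉ A; or x ∈ T ∩ A ∩ C. In each case x ∈ (A ∖ C) ∪ C, so (A ∪ T) ∩ (T ∩ C) ⊆ (A ∖ C) ∪ C.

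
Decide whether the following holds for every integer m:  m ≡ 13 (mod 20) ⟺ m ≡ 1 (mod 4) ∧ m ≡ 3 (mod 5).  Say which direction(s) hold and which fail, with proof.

(→) Suppose m ≡ 13 (mod 20); write m = 20j + 13. Since 4 ∣ 20, reducing mod 4 gives m ≡ 13 ≡ 1 (mod 4); since 5 ∣ 20, reducing mod 5 gives m ≡ 13 ≡ 3 (mod 5).

(←) Conversely, if m ≡ 1 (mod 4) and m ≡ 3 (mod 5), then by the Chinese remainder theorem m ≡ 13 (mod 20). This is exactly m ≡ 13 (mod 20).

Both directions hold.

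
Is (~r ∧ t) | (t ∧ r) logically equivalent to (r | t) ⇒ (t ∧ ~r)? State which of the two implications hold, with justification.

Both directions fail.

[⇒] This fails. Under r = T, t = T, the left side is true but the right side is false.

[⇐] This fails. Under r = F, t = F, the left side is false but the right side is true.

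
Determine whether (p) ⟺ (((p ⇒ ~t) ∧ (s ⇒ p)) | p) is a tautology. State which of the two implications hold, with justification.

(⇒) Assume the antecedent. If p is true, ((p ⇒ ~t) ∧ (s ⇒ p)) | p reduces to true regardless of the other variables. If p is false, the antecedent cannot hold. Either way ((p ⇒ ~t) ∧ (s ⇒ p)) | p holds.

(⇐) This fails. Under p = F, t = F, s = F, the left side is false but the right side is true.

The forward direction holds; the converse fails.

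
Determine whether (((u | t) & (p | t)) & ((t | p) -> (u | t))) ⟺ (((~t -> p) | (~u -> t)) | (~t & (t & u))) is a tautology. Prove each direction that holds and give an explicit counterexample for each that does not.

Only the forward direction holds.

Converse. This fails. Under u = T, p = F, t = F, the left side is false but the right side is true.

Forward direction. Assume the antecedent. If u is true, the consequent reduces to true regardless of the other variables. If u is false, the antecedent forces (u = F, p = F, t = T) or (u = F, p = T, t = T), and the consequent holds there. Either way the consequent holds.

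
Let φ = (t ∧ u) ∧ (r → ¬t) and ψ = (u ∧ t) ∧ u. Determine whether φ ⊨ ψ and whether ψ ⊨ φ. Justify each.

(⇐) This fails. Under r = T, t = T, u = T, the left side is false but the right side is true.

(⇒) Assume the antecedent. If r is true, the antecedent cannot hold. If r is false, the antecedent forces (r = F, t = T, u = T), and (u ∧ t) ∧ u holds there. Either way (u ∧ t) ∧ u holds.

Only the forward implication holds.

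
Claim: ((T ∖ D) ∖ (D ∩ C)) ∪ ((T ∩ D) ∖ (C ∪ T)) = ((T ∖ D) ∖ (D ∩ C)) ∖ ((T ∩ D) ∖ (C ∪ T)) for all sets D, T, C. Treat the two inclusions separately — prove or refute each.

Reverse inclusion. Let x ∈ ((T ∖ D) ∖ (D ∩ C)) ∖ ((T ∩ D) ∖ (C ∪ T)). Then either x ∈ T and x ∉ D, C; or x ∈ T ∩ C and x ∉ D. In each case x ∈ ((T ∖ D) ∖ (D ∩ C)) ∪ ((T ∩ D) ∖ (C ∪ T)), so ((T ∖ D) ∖ (D ∩ C)) ∖ ((T ∩ D) ∖ (C ∪ T)) ⊆ ((T ∖ D) ∖ (D ∩ C)) ∪ ((T ∩ D) ∖ (C ∪ T)).

Forward inclusion. Let x ∈ ((T ∖ D) ∖ (D ∩ C)) ∪ ((T ∩ D) ∖ (C ∪ T)). Then either x ∈ T and x ∉ D, C; or x ∈ T ∩ C and x ∉ D. In each case x ∈ ((T ∖ D) ∖ (D ∩ C)) ∖ ((T ∩ D) ∖ (C ∪ T)), so ((T ∖ D) ∖ (D ∩ C)) ∪ ((T ∩ D) ∖ (C ∪ T)) ⊆ ((T ∖ D) ∖ (D ∩ C)) ∖ ((T ∩ D) ∖ (C ∪ T)).

Both inclusions hold.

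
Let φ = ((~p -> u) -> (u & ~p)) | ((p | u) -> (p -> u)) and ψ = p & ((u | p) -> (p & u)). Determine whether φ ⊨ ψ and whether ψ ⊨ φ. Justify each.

Forward direction. This fails. Under u = F, p = F, the left side is true but the right side is false.

Converse. Assume the antecedent. If u is true, the consequent reduces to true regardless of the other variables. If u is false, the antecedent cannot hold. Either way the consequent holds.

(⇒) fails; (⇐) holds.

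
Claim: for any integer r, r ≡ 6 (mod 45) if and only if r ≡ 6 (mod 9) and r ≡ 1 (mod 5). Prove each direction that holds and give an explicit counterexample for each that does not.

(⇐) If r ≡ 6 (mod 9) and r ≡ 1 (mod 5), then by the Chinese remainder theorem r ≡ 6 (mod 45). This is exactly r ≡ 6 (mod 45).

(⇒) Suppose r ≡ 6 (mod 45); write r = 45j + 6. Since 9 ∣ 45, reducing mod 9 gives r ≡ 6 (mod 9); since 5 ∣ 45, reducing mod 5 gives r ≡ 6 ≡ 1 (mod 5).

The biconditional holds.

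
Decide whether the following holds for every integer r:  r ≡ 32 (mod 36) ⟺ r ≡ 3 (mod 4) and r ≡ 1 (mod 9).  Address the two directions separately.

Both directions fail.

(⇒) This fails: r = 32 gives 32 ≡ 32 (mod 36) but 32 ≡ 0 (mod 4), so the conjunction on the right does not hold.

(⇐) This fails: r = 19 satisfies both congruences on the right (19 ≡ 3 mod 4 and 19 ≡ 1 mod 9) yet 19 ≡ 19 (mod 36), not 32.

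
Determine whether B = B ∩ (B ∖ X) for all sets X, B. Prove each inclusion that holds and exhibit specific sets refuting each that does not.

Reverse inclusion. Let x ∈ B ∩ (B ∖ X). Then x ∈ B and x ∉ X, from which x ∈ B.

Forward inclusion. This inclusion fails. Take X = {1}, B = {1}; then 1 ∈ B but 1 ∉ B ∩ (B ∖ X).

Only the reverse inclusion holds.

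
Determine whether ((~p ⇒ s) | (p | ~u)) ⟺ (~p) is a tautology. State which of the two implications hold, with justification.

Both directions fail.

Forward direction. This fails. Under s = F, p = T, u = F, the left side is true but the right side is false.

Converse. This fails. Under s = F, p = F, u = T, the left side is false but the right side is true.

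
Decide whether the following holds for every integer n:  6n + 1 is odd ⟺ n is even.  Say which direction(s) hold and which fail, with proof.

The forward direction fails; the converse holds.

(⇐) Suppose n is even. Since 6 is even, 6n is even for every n, so 6n + 1 has the same parity as 1, which is odd. Hence 6n + 1 is odd.

(⇒) This fails: take n = 3. Then 6n + 1 = 19, which is odd, yet n = 3 is odd, not even.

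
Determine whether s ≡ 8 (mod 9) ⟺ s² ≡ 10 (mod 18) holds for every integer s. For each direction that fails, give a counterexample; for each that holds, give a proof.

(⇒) fails and (⇐) fails.

(→) This fails: take s = 17. Then 17 ≡ 8 (mod 9), but 17² = 289 ≡ 1 (mod 18), not 10.

(←) This fails: take s = 10. Then 10² = 100 ≡ 10 (mod 18), yet 10 ≡ 1 (mod 9), not 8.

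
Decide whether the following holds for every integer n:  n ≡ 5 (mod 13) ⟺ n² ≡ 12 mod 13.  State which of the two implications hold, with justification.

(→) Suppose n ≡ 5 (mod 13). Write n = 13j + 5. Then (13j + 5)² = 169j² + 130j + 25 = 13(13j² + 10j + 1) + 12, so n² ≡ 12 (mod 13).

(←) This fails: take n = 8. Then 8² = 64 ≡ 12 (mod 13), yet 8 ≡ 8 (mod 13), not 5.

The forward direction holds; the converse fails.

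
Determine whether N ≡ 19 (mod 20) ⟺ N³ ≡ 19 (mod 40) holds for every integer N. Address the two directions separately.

(⇒) fails; (⇐) holds.

Forward direction. This fails: take N = 39. Then 39 ≡ 19 (mod 20), but 39³ = 59319 ≡ 39 (mod 40), not 19.

Converse. The residues r modulo 40 with r³ ≡ 19 (mod 40) are exactly {19}, and each is ≡ 19 (mod 20).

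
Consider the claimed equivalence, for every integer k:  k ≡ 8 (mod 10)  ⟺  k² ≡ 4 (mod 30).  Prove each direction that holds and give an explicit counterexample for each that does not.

Neither implication holds.

[⇒] This fails: take k = 18. Then 18 ≡ 8 (mod 10), but 18² = 324 ≡ 24 (mod 30), not 4.

[⇐] This fails: take k = 2. Then 2² = 4 ≡ 4 (mod 30), yet 2 ≡ 2 (mod 10), not 8.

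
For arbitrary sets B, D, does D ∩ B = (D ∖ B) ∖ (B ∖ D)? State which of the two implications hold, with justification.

(⟹) This inclusion fails. Take B = {1}, D = {1}; then 1 ∈ D ∩ B but 1 ∉ (D ∖ B) ∖ (B ∖ D).

(⟸) This inclusion fails. Take B = ∅, D = {1}; then 1 ∈ (D ∖ B) ∖ (B ∖ D) but 1 ∉ D ∩ B.

Both inclusions fail.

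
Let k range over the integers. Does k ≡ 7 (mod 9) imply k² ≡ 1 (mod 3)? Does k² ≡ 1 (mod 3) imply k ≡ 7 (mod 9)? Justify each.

Not equivalent: only (⇒) holds.

[⇐] This fails: take k = 1. Then 1² = 1 ≡ 1 (mod 3), yet 1 ≡ 1 (mod 9), not 7.

[⇒] Suppose k ≡ 7 (mod 9). Then k² ≡ 7² = 49 (mod 9), and since 3 ∣ 9, also k² ≡ 1 (mod 3).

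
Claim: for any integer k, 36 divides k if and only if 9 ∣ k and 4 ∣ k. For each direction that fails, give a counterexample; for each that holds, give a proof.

Both directions hold; the statement is true.

(⟹) If 36 ∣ k, write k = 36q. Since 36 = 4·9, k = 9·(4q), so 9 ∣ k; and since 36 = 9·4, k = 4·(9q), so 4 ∣ k.

(⟸) Suppose 9 ∣ k and 4 ∣ k. Any common multiple of 9 and 4 is a multiple of their lcm; here gcd(9, 4) = 1, so lcm(9, 4) = 9·4 = 36, so 36 ∣ k.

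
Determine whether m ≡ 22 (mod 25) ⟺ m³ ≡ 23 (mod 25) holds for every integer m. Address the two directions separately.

(⇒) Suppose m ≡ 22 (mod 25). Write m = 25j + 22. Then (25j + 22)³ = 15625j³ + 41250j² + 36300j + 10648 = 25(625j³ + 1650j² + 1452j + 425) + 23, so m³ ≡ 23 (mod 25).

(⇐) Conversely, suppose m³ ≡ 23 (mod 25). The only residue r in {0, …, 24} with r³ ≡ 23 (mod 25) is r = 22, so m ≡ 22 (mod 25).

Both implications hold.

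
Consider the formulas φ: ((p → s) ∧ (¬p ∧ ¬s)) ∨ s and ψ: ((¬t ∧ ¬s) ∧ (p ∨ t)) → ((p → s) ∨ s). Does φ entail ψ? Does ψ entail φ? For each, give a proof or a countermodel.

The forward direction holds; the converse fails.

(⇐) This fails. Under t = T, p = T, s = F, the left side is false but the right side is true.

(⇒) Assume the antecedent. If p is true, the antecedent forces (t = F, p = T, s = T) or (t = T, p = T, s = T), and the consequent holds there. If p is false, the consequent reduces to true regardless of the other variables. Either way the consequent holds.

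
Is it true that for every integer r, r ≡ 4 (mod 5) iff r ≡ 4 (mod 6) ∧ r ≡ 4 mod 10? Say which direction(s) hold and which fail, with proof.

Only the converse holds.

(⟹) This fails: r = 9 gives 9 ≡ 4 (mod 5) but 9 ≡ 3 (mod 6), so the conjunction on the right does not hold.

(⟸) Conversely, if r ≡ 4 (mod 6) and r ≡ 4 (mod 10), then by the Chinese remainder theorem r ≡ 4 (mod 30). Since 4 ≡ 4 (mod 5) and 5 ∣ 30, we get r ≡ 4 (mod 5).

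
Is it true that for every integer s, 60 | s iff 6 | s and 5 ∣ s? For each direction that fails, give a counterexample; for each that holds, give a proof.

Only the forward implication holds.

(⇒) If 60 ∣ s, write s = 60q. Since 60 = 10·6, s = 6·(10q), so 6 ∣ s; and since 60 = 12·5, s = 5·(12q), so 5 ∣ s.

(⇐) This fails: take s = 30. Both 6 ∣ 30 and 5 ∣ 30, yet 30 is not a multiple of 60 (since 30 = 0·60 + 30), so 60 ∤ 30.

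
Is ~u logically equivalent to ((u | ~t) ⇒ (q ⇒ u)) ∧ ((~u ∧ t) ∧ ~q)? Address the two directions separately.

(→) This fails. Under q = F, u = F, t = F, the left side is true but the right side is false.

(←) Assume the antecedent. If q is true, the antecedent cannot hold. If q is false, the antecedent forces (q = F, u = F, t = T), and ~u holds there. Either way ~u holds.

The forward direction fails; the converse holds.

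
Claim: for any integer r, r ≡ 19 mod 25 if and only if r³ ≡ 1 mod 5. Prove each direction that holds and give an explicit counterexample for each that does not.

(⇒) fails and (⇐) fails.

(⇒) This fails: take r = 19. Then 19 ≡ 19 (mod 25), but 19³ = 6859 ≡ 4 (mod 5), not 1.

(⇐) This fails: take r = 1. Then 1³ = 1 ≡ 1 (mod 5), yet 1 ≡ 1 (mod 25), not 19.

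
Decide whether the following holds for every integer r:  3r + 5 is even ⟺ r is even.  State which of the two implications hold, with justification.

[⇒] This fails: r = 7 gives 3r + 5 = 26, which is even, but 7 is odd, not even.

[⇐] This also fails: r = 2 is even, but 3r + 5 = 11 is odd, not even.

Neither direction holds.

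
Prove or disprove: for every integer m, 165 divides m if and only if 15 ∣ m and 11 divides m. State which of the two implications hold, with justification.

(→) If 165 ∣ m, write m = 165q. Since 165 = 11·15, m = 15·(11q), so 15 ∣ m; and since 165 = 15·11, m = 11·(15q), so 11 ∣ m.

(←) Suppose 15 ∣ m and 11 ∣ m. Any common multiple of 15 and 11 is a multiple of their lcm; here gcd(15, 11) = 1, so lcm(15, 11) = 15·11 = 165, so 165 ∣ m.

The biconditional holds.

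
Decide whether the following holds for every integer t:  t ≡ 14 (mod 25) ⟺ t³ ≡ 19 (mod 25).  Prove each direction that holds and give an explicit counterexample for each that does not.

Forward direction. Suppose t ≡ 14 (mod 25). Write t = 25j + 14. Then (25j + 14)³ = 15625j³ + 26250j² + 14700j + 2744 = 25(625j³ + 1050j² + 588j + 109) + 19, so t³ ≡ 19 (mod 25).

Converse. Suppose t³ ≡ 19 (mod 25). The only residue r in {0, …, 24} with r³ ≡ 19 (mod 25) is r = 14, so t ≡ 14 (mod 25).

Equivalent; both directions hold.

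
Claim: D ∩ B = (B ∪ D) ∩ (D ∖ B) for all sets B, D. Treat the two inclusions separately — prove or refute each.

Neither inclusion holds.

(⟹) This inclusion fails. Take B = {1}, D = {1}; then 1 ∈ D ∩ B but 1 ∉ (B ∪ D) ∩ (D ∖ B).

(⟸) This inclusion fails. Take B = ∅, D = {1}; then 1 ∈ (B ∪ D) ∩ (D ∖ B) but 1 ∉ D ∩ B.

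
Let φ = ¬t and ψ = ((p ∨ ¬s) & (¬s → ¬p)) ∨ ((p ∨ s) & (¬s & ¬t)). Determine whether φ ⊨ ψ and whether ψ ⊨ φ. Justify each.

(⇒) This fails. Under p = F, t = F, s = T, the left side is true but the right side is false.

(⇐) This fails. Under p = F, t = T, s = F, the left side is false but the right side is true.

Neither direction holds.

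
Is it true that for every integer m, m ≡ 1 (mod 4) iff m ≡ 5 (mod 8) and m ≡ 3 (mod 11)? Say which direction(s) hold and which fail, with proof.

The forward direction fails; the converse holds.

(⇐) If m ≡ 5 (mod 8) and m ≡ 3 (mod 11), then by the Chinese remainder theorem m ≡ 69 (mod 88). Since 69 ≡ 1 (mod 4) and 4 ∣ 88, we get m ≡ 1 (mod 4).

(⇒) This fails: m = 1 gives 1 ≡ 1 (mod 4) but 1 ≡ 1 (mod 8), so the conjunction on the right does not hold.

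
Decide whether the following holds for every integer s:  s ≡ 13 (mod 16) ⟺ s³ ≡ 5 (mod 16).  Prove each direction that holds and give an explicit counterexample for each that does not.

Converse. Suppose s³ ≡ 5 (mod 16). The only residue r in {0, …, 15} with r³ ≡ 5 (mod 16) is r = 13, so s ≡ 13 (mod 16).

Forward direction. Suppose s ≡ 13 (mod 16). Write s = 16j + 13. Then (16j + 13)³ = 4096j³ + 9984j² + 8112j + 2197 = 16(256j³ + 624j² + 507j + 137) + 5, so s³ ≡ 5 (mod 16).

Both implications hold.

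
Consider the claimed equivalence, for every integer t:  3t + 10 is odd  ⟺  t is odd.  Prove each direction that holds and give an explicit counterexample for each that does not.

Both directions hold.

[⇒] Suppose 3t + 10 is odd. Since 3 is odd, 3t and t have the same parity, so 3t + 10 ≡ t + 10 (mod 2). As 10 is even, 3t + 10 is odd exactly when t is odd. Thus t is odd.

[⇐] Conversely, suppose t is odd; write t = 2j + 1. Then 3t + 10 = 3·(2j + 1) + 10 = 2·3j + 13, which is odd.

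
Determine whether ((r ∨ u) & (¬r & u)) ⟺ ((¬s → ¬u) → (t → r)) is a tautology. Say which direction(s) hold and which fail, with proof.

(⇒) This fails. Under s = T, r = F, t = T, u = T, the left side is true but the right side is false.

(⇐) This fails. Under s = F, r = F, t = F, u = F, the left side is false but the right side is true.

(⇒) fails and (⇐) fails.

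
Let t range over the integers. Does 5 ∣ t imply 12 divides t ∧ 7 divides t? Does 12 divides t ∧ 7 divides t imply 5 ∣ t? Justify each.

Both directions fail.

(⟹) This fails: take t = 5. Certainly 5 ∣ 5, but 12 ∤ 5.

(⟸) This fails: take t = 84. Both 12 ∣ 84 and 7 ∣ 84, yet 84 is not a multiple of 5 (since 84 = 16·5 + 4), so 5 ∤ 84.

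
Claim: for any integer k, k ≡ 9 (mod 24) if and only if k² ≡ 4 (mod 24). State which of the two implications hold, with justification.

(→) This fails: take k = 9. Then 9 ≡ 9 (mod 24), but 9² = 81 ≡ 9 (mod 24), not 4.

(←) This fails: take k = 2. Then 2² = 4 ≡ 4 (mod 24), yet 2 ≡ 2 (mod 24), not 9.

Neither direction holds.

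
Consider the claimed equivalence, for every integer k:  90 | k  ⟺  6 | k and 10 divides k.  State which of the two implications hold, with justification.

[⇒] If 90 ∣ k, write k = 90q. Since 90 = 15·6, k = 6·(15q), so 6 ∣ k; and since 90 = 9·10, k = 10·(9q), so 10 ∣ k.

[⇐] This fails: take k = 30. Both 6 ∣ 30 and 10 ∣ 30, yet 30 is not a multiple of 90 (since 30 = 0·90 + 30), so 90 ∤ 30.

Only the forward implication holds.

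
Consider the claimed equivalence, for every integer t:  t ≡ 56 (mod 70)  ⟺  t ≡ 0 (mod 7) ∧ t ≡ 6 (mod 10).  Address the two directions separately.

(⇒) Suppose t ≡ 56 (mod 70); write t = 70j + 56. Since 7 ∣ 70, reducing mod 7 gives t ≡ 56 ≡ 0 (mod 7); since 10 ∣ 70, reducing mod 10 gives t ≡ 56 ≡ 6 (mod 10).

(⇐) Conversely, if t ≡ 0 (mod 7) and t ≡ 6 (mod 10), then by the Chinese remainder theorem t ≡ 56 (mod 70). This is exactly t ≡ 56 (mod 70).

Both directions hold.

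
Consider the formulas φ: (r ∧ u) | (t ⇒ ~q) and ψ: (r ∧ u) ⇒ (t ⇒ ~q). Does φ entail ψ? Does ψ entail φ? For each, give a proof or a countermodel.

Forward direction. This fails. Under q = T, r = T, u = T, t = T, the left side is true but the right side is false.

Converse. This fails. Under q = T, r = F, u = F, t = T, the left side is false but the right side is true.

Both directions fail.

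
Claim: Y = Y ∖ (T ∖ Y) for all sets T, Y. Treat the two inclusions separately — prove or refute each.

Both inclusions hold.

(⟹) Let x ∈ Y. Then either x ∈ Y and x ∉ T; or x ∈ T ∩ Y. In each case x ∈ Y ∖ (T ∖ Y), so Y ⊆ Y ∖ (T ∖ Y).

(⟸) Let x ∈ Y ∖ (T ∖ Y). Then either x ∈ Y and x ∉ T; or x ∈ T ∩ Y. In each case x ∈ Y, so Y ∖ (T ∖ Y) ⊆ Y.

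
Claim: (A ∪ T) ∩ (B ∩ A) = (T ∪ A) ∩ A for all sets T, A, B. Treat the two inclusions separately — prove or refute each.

The sets are not equal: only the forward inclusion holds.

(⊆) Let x ∈ (A ∪ T) ∩ (B ∩ A). Then either x ∈ A ∩ B and x ∉ T; or x ∈ T ∩ A ∩ B. In each case x ∈ (T ∪ A) ∩ A, so (A ∪ T) ∩ (B ∩ A) ⊆ (T ∪ A) ∩ A.

(⊇) This inclusion fails. Take T = ∅, A = {1}, B = ∅; then 1 ∈ (T ∪ A) ∩ A but 1 ∉ (A ∪ T) ∩ (B ∩ A).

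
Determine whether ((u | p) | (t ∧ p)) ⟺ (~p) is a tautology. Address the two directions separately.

Neither implication holds.

(→) This fails. Under p = T, u = F, t = F, the left side is true but the right side is false.

(←) This fails. Under p = F, u = F, t = F, the left side is false but the right side is true.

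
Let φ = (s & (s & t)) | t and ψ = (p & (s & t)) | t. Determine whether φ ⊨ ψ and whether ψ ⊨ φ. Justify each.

Both directions hold; the statement is true.

(⇒) Assume the antecedent. If p is true, the antecedent forces (p = T, t = T, s = F) or (p = T, t = T, s = T), and (p & (s & t)) | t holds there. If p is false, the antecedent forces (p = F, t = T, s = F) or (p = F, t = T, s = T), and (p & (s & t)) | t holds there. Either way (p & (s & t)) | t holds.

(⇐) Assume the antecedent. If p is true, the antecedent forces (p = T, t = T, s = F) or (p = T, t = T, s = T), and (s & (s & t)) | t holds there. If p is false, the antecedent forces (p = F, t = T, s = F) or (p = F, t = T, s = T), and (s & (s & t)) | t holds there. Either way (s & (s & t)) | t holds.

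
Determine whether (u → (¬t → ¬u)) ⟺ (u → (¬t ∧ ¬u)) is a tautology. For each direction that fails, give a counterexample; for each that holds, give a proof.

Forward direction. This fails. Under t = T, u = T, the left side is true but the right side is false.

Converse. Assume the antecedent. If t is true, u → (¬t → ¬u) reduces to true regardless of the other variables. If t is false, the antecedent forces (t = F, u = F), and u → (¬t → ¬u) holds there. Either way u → (¬t → ¬u) holds.

Only the converse holds.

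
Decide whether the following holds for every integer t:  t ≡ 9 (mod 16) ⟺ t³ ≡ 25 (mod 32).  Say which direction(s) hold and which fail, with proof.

(⇒) fails; (⇐) holds.

(⇒) This fails: take t = 25. Then 25 ≡ 9 (mod 16), but 25³ = 15625 ≡ 9 (mod 32), not 25.

(⇐) Conversely, the residues r modulo 32 with r³ ≡ 25 (mod 32) are exactly {9}, and each is ≡ 9 (mod 16).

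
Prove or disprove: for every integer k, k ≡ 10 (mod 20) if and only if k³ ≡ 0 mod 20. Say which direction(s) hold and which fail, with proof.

Not equivalent: only (⇒) holds.

[⇒] Suppose k ≡ 10 (mod 20). Write k = 20j + 10. Then (20j + 10)³ = 8000j³ + 12000j² + 6000j + 1000 = 20(400j³ + 600j² + 300j + 50) + 0, so k³ ≡ 0 (mod 20).

[⇐] This fails: take k = 0. Then 0³ = 0 ≡ 0 (mod 20), yet 0 ≡ 0 (mod 20), not 10.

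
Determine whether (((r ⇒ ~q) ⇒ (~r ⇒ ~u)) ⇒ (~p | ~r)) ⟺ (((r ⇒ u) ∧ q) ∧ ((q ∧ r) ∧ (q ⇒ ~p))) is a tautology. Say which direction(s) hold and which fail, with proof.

(⟹) This fails. Under p = F, q = F, u = F, r = F, the left side is true but the right side is false.

(⟸) Assume the antecedent. If p is true, the antecedent cannot hold. If p is false, the consequent reduces to true regardless of the other variables. Either way the consequent holds.

(⇒) fails; (⇐) holds.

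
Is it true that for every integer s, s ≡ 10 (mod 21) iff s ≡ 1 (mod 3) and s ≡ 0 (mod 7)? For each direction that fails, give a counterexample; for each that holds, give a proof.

Both directions fail.

(⇒) This fails: s = 10 gives 10 ≡ 10 (mod 21) but 10 ≡ 3 (mod 7), so the conjunction on the right does not hold.

(⇐) This fails: s = 7 satisfies both congruences on the right (7 ≡ 1 mod 3 and 7 ≡ 0 mod 7) yet 7 ≡ 7 (mod 21), not 10.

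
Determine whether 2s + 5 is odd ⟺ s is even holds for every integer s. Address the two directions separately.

Only the reverse direction holds.

(⟹) This fails: take s = 1. Then 2s + 5 = 7, which is odd, yet s = 1 is odd, not even.

(⟸) Suppose s is even. Since 2 is even, 2s is even for every s, so 2s + 5 has the same parity as 5, which is odd. Hence 2s + 5 is odd.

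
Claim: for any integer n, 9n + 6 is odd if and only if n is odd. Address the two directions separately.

Forward direction. Suppose 9n + 6 is odd. Since 9 is odd, 9n and n have the same parity, so 9n + 6 ≡ n + 6 (mod 2). As 6 is even, 9n + 6 is odd exactly when n is odd. Thus n is odd.

Converse. Suppose n is odd; write n = 2j + 1. Then 9n + 6 = 9·(2j + 1) + 6 = 2·9j + 15, which is odd.

Equivalent; both directions hold.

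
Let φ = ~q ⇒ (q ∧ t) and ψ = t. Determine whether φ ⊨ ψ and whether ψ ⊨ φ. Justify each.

Neither implication holds.

(⇒) This fails. Under t = F, q = T, the left side is true but the right side is false.

(⇐) This fails. Under t = T, q = F, the left side is false but the right side is true.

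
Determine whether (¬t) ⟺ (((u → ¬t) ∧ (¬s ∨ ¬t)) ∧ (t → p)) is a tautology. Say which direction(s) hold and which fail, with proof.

Forward direction. Assume the antecedent. If t is true, the antecedent cannot hold. If t is false, the consequent reduces to true regardless of the other variables. Either way the consequent holds.

Converse. This fails. Under t = T, u = F, p = T, s = F, the left side is false but the right side is true.

Only the forward direction holds.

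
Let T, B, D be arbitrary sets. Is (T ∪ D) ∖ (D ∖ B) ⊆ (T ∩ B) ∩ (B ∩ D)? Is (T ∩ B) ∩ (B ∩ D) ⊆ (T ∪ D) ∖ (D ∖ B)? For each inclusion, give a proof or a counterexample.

Only the reverse inclusion holds.

Forward inclusion. This inclusion fails. Take T = {1}, B = ∅, D = ∅; then 1 ∈ (T ∪ D) ∖ (D ∖ B) but 1 ∉ (T ∩ B) ∩ (B ∩ D).

Reverse inclusion. Let x ∈ (T ∩ B) ∩ (B ∩ D). Then x ∈ T ∩ B ∩ D, from which x ∈ (T ∪ D) ∖ (D ∖ B).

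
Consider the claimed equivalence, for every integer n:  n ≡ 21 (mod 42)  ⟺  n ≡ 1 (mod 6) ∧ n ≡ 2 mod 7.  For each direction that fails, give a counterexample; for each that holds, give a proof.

Forward direction. This fails: n = 21 gives 21 ≡ 21 (mod 42) but 21 ≡ 3 (mod 6), so the conjunction on the right does not hold.

Converse. This fails: n = 37 satisfies both congruences on the right (37 ≡ 1 mod 6 and 37 ≡ 2 mod 7) yet 37 ≡ 37 (mod 42), not 21.

Neither implication holds.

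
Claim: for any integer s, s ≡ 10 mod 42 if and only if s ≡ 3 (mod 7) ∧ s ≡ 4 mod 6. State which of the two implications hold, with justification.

Equivalent; both directions hold.

(→) Suppose s ≡ 10 (mod 42); write s = 42j + 10. Since 7 ∣ 42, reducing mod 7 gives s ≡ 10 ≡ 3 (mod 7); since 6 ∣ 42, reducing mod 6 gives s ≡ 10 ≡ 4 (mod 6).

(←) Conversely, if s ≡ 3 (mod 7) and s ≡ 4 (mod 6), then by the Chinese remainder theorem s ≡ 10 (mod 42). This is exactly s ≡ 10 (mod 42).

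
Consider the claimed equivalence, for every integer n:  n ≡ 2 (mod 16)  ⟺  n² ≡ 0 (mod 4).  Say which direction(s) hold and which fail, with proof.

The forward direction holds; the converse fails.

(⇒) Suppose n ≡ 2 (mod 16). Then n² ≡ 2² = 4 (mod 16), and since 4 ∣ 16, also n² ≡ 0 (mod 4).

(⇐) This fails: take n = 0. Then 0² = 0 ≡ 0 (mod 4), yet 0 ≡ 0 (mod 16), not 2.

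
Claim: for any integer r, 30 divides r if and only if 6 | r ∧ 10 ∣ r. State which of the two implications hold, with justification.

Both implications hold.

(⇐) Suppose 6 ∣ r and 10 ∣ r. Any common multiple of 6 and 10 is a multiple of their lcm; here lcm(6, 10) = 6·10/gcd(6, 10) = 60/2 = 30, so 30 ∣ r.

(⇒) If 30 ∣ r, write r = 30q. Since 30 = 5·6, r = 6·(5q), so 6 ∣ r; and since 30 = 3·10, r = 10·(3q), so 10 ∣ r.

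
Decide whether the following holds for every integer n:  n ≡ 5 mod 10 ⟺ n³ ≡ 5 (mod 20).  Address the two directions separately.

Forward direction. This fails: take n = 15. Then 15 ≡ 5 (mod 10), but 15³ = 3375 ≡ 15 (mod 20), not 5.

Converse. The residues r modulo 20 with r³ ≡ 5 (mod 20) are exactly {5}, and each is ≡ 5 (mod 10).

Only the reverse direction holds.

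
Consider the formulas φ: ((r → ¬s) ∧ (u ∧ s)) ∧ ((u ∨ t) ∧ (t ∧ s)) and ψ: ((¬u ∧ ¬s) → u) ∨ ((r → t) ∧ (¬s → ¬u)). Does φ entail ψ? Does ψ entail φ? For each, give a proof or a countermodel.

[⇒] Assume the antecedent. If t is true, the consequent reduces to true regardless of the other variables. If t is false, the antecedent cannot hold. Either way the consequent holds.

[⇐] This fails. Under t = F, s = F, u = F, r = F, the left side is false but the right side is true.

(⇒) holds; (⇐) fails.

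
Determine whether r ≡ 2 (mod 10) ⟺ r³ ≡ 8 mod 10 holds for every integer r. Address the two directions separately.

[⇒] Suppose r ≡ 2 (mod 10). Write r = 10j + 2. Then (10j + 2)³ = 1000j³ + 600j² + 120j + 8 = 10(100j³ + 60j² + 12j) + 8, so r³ ≡ 8 (mod 10).

[⇐] For the converse, argue contrapositively. If r ≢ 2 (mod 10), then r is congruent to one of 0, 1, 3, 4, 5, 6, 7, 8, 9 modulo 10, and these give r³ ≡ 0, 1, 7, 4, 5, 6, 3, 2, 9 respectively — never 8.

Both implications hold.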